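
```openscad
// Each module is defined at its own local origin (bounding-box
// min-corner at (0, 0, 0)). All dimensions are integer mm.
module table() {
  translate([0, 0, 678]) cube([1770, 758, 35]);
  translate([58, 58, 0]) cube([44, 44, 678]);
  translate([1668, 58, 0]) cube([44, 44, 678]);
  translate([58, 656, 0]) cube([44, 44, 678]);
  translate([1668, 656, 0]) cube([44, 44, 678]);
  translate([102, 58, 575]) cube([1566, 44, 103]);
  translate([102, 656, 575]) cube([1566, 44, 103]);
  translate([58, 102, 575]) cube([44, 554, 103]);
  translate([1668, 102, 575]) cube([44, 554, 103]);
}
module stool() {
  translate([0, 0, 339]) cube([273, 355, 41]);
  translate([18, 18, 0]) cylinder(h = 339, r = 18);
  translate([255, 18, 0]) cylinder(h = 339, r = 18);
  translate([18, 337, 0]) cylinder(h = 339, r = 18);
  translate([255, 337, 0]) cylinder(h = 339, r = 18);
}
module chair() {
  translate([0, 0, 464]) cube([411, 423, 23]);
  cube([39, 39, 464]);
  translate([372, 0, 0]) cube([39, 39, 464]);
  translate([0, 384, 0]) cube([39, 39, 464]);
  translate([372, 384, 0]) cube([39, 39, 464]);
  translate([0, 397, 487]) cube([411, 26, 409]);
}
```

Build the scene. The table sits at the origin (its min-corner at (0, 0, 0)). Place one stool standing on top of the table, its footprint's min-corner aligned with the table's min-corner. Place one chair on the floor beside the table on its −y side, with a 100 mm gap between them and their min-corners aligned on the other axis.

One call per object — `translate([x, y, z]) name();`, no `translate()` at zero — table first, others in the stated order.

table();
translate([0, 0, 713]) stool();
translate([0, -523, 0]) chair();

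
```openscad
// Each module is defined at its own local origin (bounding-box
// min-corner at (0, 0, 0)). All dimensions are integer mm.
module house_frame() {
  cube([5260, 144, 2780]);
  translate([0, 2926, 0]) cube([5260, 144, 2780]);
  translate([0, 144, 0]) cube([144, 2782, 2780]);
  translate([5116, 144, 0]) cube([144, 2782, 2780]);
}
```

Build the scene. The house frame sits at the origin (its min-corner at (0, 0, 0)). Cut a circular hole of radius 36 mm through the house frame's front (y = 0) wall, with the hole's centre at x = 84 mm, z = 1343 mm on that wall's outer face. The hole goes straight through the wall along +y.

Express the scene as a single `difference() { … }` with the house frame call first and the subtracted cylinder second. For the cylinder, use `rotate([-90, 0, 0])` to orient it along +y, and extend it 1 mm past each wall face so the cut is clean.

difference() {
  house_frame();
  translate([84, -1, 1343]) rotate([-90, 0, 0]) cylinder(h = 146, r = 36);
}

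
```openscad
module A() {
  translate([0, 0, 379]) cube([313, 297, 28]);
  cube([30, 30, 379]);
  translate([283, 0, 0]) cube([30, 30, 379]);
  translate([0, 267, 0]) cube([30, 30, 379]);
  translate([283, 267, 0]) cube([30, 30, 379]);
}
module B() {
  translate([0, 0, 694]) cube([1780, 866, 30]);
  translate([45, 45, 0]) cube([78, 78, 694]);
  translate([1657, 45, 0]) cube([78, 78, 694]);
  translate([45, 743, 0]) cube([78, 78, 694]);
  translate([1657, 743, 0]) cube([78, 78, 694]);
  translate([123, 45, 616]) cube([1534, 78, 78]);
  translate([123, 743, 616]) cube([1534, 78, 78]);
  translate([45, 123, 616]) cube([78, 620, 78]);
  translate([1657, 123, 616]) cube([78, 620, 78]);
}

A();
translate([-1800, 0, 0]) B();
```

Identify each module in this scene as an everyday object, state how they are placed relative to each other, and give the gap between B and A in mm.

A is a stool. B is a table. The table is on the floor beside the stool on its −x side. The gap between the table and the stool is 20 mm.

The table's nearest face is 20 mm from the stool's −x face.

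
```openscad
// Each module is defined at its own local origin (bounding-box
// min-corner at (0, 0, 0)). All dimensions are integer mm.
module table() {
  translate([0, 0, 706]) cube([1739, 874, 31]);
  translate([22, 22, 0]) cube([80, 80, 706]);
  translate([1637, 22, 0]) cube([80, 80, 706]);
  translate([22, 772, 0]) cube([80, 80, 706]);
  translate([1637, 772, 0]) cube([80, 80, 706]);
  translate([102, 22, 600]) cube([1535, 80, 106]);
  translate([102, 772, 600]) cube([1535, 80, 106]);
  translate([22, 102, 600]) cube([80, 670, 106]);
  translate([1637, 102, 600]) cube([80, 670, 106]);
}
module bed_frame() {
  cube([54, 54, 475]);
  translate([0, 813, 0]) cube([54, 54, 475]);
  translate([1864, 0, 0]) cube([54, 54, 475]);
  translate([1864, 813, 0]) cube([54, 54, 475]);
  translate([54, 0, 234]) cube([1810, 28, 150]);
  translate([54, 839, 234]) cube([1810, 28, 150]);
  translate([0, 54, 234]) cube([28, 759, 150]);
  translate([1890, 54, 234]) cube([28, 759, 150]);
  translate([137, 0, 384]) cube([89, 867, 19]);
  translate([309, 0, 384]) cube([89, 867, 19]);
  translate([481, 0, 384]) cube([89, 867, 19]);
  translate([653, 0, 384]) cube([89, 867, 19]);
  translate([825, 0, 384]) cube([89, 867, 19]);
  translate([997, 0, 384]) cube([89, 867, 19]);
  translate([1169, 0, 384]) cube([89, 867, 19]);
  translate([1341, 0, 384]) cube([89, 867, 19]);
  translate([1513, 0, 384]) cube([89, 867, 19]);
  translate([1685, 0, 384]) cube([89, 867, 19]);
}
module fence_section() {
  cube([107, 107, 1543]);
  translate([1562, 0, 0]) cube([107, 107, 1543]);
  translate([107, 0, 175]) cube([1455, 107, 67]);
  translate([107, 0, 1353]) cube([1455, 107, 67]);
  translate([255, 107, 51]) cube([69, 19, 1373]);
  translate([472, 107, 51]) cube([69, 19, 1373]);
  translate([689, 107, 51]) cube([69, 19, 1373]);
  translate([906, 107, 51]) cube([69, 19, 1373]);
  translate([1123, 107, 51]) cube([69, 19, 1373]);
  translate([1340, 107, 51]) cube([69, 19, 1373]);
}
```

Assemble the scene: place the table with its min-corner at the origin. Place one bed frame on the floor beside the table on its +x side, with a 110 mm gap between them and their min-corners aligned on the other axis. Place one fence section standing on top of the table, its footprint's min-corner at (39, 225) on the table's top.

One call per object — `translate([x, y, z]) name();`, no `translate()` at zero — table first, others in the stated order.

table();
translate([1849, 0, 0]) bed_frame();
translate([39, 225, 737]) fence_section();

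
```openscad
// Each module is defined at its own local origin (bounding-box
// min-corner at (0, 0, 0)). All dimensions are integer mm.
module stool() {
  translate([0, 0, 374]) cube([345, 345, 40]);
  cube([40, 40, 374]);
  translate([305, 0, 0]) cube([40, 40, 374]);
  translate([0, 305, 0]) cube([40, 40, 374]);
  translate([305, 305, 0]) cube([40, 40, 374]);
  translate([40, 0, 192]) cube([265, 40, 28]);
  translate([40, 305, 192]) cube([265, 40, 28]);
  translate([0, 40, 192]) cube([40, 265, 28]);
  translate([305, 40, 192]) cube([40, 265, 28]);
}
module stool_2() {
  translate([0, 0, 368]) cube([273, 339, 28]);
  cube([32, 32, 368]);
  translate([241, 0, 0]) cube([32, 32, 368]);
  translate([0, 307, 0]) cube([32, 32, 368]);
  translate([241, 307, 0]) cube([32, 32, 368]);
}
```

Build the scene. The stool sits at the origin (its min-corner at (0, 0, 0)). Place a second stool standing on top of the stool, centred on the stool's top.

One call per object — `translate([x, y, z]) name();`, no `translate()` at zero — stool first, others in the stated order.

stool();
translate([36, 3, 414]) stool_2();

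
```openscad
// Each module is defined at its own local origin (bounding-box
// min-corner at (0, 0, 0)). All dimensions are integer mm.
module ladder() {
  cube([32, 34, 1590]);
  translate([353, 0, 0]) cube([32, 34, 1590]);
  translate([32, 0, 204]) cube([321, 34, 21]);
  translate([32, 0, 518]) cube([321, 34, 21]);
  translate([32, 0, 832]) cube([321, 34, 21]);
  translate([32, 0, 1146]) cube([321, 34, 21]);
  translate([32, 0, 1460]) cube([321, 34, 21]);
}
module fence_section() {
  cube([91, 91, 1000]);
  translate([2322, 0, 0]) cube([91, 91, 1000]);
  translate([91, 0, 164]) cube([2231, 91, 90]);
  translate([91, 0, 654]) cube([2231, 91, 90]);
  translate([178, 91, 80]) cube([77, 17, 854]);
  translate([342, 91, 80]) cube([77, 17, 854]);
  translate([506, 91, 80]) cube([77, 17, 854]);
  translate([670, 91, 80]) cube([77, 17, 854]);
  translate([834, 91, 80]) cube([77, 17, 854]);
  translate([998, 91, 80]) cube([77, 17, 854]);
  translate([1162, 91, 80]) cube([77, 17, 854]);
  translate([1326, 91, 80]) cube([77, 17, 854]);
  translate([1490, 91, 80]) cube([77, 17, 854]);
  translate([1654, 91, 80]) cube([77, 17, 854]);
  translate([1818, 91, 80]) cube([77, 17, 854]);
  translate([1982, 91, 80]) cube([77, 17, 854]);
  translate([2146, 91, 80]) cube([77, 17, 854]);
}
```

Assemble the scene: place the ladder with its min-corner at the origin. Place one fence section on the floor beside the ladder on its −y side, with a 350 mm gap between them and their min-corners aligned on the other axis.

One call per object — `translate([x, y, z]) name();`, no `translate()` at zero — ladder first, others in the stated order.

ladder();
translate([0, -458, 0]) fence_section();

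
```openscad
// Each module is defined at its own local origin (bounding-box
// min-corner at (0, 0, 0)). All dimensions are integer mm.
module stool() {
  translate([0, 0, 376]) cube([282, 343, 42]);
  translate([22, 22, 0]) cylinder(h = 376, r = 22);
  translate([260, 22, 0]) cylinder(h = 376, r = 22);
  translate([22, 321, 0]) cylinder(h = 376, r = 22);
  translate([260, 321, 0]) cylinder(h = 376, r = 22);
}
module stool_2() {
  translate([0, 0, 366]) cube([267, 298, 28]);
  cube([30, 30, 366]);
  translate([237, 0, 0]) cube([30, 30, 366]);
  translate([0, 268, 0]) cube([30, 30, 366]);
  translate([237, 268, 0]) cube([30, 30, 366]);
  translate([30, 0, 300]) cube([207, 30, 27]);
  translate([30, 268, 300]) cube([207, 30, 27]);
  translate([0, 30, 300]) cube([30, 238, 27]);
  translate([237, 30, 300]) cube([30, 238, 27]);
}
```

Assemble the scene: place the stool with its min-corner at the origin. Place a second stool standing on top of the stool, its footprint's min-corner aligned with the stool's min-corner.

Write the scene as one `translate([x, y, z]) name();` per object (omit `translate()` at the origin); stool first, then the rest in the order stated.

stool();
translate([0, 0, 418]) stool_2();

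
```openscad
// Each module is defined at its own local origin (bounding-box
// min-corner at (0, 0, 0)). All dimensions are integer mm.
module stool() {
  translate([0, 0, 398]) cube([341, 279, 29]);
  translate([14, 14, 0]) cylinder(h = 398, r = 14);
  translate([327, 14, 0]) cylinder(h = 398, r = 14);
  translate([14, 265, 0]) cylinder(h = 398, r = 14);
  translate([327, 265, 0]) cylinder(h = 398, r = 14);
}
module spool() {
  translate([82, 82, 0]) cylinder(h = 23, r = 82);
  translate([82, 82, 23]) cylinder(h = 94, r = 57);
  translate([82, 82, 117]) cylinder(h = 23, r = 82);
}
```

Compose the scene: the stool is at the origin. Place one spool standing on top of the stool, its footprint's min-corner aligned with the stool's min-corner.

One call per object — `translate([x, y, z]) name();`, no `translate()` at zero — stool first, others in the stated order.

stool();
translate([0, 0, 427]) spool();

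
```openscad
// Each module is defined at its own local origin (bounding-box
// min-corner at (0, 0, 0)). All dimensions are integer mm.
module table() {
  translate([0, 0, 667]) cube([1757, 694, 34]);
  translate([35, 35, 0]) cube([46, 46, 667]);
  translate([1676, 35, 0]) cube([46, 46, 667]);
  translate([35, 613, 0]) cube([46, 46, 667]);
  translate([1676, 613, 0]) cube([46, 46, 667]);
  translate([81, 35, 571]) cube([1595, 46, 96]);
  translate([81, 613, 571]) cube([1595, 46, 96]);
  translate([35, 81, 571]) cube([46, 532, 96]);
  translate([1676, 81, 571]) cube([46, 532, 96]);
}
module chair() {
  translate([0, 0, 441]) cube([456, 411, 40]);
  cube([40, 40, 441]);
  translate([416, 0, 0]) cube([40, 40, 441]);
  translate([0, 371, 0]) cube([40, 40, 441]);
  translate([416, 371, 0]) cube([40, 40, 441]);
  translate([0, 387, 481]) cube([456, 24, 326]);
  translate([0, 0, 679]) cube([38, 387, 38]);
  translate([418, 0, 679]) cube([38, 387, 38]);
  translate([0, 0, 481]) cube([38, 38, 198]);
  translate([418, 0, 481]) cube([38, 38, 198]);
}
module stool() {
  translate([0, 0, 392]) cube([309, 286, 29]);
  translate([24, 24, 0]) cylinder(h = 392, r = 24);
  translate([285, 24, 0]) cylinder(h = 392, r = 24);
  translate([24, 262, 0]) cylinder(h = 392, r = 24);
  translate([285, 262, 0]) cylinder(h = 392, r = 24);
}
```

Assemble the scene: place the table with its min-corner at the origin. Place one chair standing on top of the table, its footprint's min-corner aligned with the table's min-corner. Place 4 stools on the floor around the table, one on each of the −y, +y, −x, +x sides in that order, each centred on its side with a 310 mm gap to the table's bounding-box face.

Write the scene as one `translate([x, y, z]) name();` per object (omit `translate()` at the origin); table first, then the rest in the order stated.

table();
translate([0, 0, 701]) chair();
translate([724, -596, 0]) stool();
translate([724, 1004, 0]) stool();
translate([-619, 204, 0]) stool();
translate([2067, 204, 0]) stool();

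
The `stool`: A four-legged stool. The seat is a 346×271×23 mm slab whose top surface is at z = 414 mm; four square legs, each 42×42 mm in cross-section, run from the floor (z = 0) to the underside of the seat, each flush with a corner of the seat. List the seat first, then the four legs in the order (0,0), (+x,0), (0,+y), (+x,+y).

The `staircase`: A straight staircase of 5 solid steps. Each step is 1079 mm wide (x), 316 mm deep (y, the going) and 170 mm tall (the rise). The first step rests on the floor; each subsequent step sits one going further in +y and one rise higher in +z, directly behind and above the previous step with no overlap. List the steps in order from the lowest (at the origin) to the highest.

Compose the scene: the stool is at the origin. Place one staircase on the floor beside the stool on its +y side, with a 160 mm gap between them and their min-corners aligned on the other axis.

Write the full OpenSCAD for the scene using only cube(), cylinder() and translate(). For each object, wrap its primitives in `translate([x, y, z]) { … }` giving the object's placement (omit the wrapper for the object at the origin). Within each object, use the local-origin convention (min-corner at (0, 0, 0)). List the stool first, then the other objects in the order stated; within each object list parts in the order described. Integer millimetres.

translate([0, 0, 391]) cube([346, 271, 23]);
cube([42, 42, 391]);
translate([304, 0, 0]) cube([42, 42, 391]);
translate([0, 229, 0]) cube([42, 42, 391]);
translate([304, 229, 0]) cube([42, 42, 391]);
translate([0, 431, 0]) {
  cube([1079, 316, 170]);
  translate([0, 316, 170]) cube([1079, 316, 170]);
  translate([0, 632, 340]) cube([1079, 316, 170]);
  translate([0, 948, 510]) cube([1079, 316, 170]);
  translate([0, 1264, 680]) cube([1079, 316, 170]);
}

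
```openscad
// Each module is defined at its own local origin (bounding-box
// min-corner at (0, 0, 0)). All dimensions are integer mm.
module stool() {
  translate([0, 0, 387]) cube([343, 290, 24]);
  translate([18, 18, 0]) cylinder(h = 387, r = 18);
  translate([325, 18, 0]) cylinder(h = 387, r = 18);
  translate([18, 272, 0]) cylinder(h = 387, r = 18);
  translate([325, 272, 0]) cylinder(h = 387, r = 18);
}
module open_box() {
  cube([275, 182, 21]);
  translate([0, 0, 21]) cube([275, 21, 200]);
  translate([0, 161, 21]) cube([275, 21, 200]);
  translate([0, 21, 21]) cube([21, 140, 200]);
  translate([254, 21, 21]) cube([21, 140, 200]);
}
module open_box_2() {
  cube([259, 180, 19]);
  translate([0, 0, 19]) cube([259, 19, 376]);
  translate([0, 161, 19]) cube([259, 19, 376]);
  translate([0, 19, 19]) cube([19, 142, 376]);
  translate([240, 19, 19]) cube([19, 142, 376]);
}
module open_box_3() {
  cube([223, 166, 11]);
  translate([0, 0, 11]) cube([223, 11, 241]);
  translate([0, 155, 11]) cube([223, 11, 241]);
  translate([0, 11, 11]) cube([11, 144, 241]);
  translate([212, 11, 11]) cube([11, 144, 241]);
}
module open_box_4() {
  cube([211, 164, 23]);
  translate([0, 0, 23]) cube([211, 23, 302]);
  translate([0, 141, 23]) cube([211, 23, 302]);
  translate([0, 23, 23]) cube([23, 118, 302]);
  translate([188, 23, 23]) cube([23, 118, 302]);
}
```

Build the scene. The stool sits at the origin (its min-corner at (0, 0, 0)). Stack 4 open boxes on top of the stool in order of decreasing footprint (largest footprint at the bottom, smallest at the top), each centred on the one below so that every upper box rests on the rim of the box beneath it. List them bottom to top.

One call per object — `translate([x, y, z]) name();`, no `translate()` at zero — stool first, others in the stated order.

stool();
translate([34, 54, 411]) open_box();
translate([42, 55, 632]) open_box_2();
translate([60, 62, 1027]) open_box_3();
translate([66, 63, 1279]) open_box_4();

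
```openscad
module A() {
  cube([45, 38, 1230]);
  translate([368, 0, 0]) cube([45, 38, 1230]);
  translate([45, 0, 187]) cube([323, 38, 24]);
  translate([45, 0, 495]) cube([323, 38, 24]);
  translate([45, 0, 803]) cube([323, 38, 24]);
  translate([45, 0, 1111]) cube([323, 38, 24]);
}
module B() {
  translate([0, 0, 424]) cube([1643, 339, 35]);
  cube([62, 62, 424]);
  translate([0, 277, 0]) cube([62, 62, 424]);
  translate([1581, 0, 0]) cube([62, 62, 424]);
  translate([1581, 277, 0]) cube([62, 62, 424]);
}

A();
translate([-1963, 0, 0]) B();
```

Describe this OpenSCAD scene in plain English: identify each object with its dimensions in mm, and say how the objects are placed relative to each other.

A is a straight ladder. Two 45×38 mm vertical rails, 1230 mm tall, stand 413 mm apart (outside-to-outside) with their front faces coplanar on the −y side. 4 rungs, each 38 mm deep and 24 mm tall, span between the inner faces of the rails, front faces flush with the rails. The lowest rung's underside is at z = 187 mm and rungs are spaced 308 mm apart (underside to underside).

B is a bench: a 1643×339 mm seat slab, 35 mm thick, top at z = 459 mm, on four 62×62 mm square legs flush with the seat corners and standing on z = 0.

The bench is on the floor beside the ladder on its −x side.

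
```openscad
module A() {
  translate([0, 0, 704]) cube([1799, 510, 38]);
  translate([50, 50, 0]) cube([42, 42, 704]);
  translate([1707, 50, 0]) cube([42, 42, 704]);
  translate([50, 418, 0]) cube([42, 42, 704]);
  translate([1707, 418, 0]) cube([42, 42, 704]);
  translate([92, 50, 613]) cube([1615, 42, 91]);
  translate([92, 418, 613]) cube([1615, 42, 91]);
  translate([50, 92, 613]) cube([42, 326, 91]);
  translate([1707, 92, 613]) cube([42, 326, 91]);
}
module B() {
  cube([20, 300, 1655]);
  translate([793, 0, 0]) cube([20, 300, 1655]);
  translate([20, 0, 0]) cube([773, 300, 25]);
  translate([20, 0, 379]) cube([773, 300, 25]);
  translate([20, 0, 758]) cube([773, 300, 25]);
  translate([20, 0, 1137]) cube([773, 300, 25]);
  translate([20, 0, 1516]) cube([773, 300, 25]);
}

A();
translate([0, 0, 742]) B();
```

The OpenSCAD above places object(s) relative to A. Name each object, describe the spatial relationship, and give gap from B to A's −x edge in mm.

A is a table. B is a bookshelf. The bookshelf is on top of the table. The gap from the bookshelf to the table's −x edge is 0 mm.

The bookshelf's min-x is at 0; the table's min-x is 0; gap = 0 mm.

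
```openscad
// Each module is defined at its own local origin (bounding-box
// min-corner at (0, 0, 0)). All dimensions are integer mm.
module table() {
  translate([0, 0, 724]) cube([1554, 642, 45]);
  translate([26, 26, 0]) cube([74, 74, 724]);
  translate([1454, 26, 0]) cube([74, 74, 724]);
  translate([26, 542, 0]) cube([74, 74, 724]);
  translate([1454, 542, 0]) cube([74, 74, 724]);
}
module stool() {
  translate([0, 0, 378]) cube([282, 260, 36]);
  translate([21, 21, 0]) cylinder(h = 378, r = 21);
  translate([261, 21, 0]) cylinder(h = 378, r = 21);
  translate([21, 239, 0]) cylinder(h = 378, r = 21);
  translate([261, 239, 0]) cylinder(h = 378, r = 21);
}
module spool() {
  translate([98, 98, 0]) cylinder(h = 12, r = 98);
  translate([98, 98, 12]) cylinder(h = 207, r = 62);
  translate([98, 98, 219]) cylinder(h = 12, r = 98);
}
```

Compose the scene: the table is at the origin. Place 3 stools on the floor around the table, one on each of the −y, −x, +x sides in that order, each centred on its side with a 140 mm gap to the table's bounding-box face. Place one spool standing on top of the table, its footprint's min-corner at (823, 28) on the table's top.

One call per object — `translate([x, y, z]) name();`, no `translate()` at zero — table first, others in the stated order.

table();
translate([636, -400, 0]) stool();
translate([-422, 191, 0]) stool();
translate([1694, 191, 0]) stool();
translate([823, 28, 769]) spool();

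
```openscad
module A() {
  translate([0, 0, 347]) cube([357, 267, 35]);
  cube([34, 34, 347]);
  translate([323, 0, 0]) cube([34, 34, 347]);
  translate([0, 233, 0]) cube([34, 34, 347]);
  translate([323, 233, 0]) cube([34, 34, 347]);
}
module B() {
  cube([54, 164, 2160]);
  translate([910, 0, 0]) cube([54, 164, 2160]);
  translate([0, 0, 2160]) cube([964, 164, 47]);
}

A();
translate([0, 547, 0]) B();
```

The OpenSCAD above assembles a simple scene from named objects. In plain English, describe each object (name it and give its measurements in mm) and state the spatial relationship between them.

A is a simple wooden stool: a rectangular seat 357 mm (x) by 267 mm (y), 35 mm thick, top face at z = 382 mm, on four square legs, each 34×34 mm in cross-section. The legs rest on z = 0, each flush with a corner of the seat.

B is a rectangular door frame: two vertical jambs of 54×164 mm section, 2160 mm tall, with a clear opening 856 mm wide between their inner faces. A header 47 mm tall and 164 mm deep lies on top of the jambs and spans the full outside width.

The door frame is on the floor beside the stool on its +y side.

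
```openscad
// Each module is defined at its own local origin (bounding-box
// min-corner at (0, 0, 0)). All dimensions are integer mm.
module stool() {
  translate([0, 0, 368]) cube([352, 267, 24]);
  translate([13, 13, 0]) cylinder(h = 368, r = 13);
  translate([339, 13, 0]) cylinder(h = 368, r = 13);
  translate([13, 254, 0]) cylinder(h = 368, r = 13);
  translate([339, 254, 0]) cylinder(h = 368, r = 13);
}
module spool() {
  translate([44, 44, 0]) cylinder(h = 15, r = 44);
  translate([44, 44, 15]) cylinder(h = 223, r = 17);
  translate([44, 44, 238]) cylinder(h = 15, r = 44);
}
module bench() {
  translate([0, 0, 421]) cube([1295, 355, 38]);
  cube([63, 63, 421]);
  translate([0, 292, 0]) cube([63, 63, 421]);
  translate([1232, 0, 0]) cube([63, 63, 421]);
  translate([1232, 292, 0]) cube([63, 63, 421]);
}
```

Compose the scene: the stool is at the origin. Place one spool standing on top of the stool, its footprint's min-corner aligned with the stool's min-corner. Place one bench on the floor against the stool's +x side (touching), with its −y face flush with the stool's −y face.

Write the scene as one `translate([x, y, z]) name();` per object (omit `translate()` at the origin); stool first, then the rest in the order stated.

stool();
translate([0, 0, 392]) spool();
translate([352, 0, 0]) bench();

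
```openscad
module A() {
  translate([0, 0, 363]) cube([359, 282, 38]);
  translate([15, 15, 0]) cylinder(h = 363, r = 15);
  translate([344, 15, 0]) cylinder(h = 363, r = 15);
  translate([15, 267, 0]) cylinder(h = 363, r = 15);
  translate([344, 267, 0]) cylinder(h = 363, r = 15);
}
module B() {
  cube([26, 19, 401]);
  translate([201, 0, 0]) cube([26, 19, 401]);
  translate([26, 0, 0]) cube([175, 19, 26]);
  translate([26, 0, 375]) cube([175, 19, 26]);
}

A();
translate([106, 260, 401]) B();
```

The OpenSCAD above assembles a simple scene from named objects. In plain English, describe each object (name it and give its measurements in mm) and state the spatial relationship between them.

A is a four-legged stool. The seat is 359×282 mm, 38 mm thick, top at z = 401 mm. It stands on four round legs, each 30 mm in diameter, from z = 0 to the seat underside, each leg's axis is inset half a diameter from the nearest pair of seat edges (so the leg's bounding box is flush with the corner).

B is a picture frame with a 175×349 mm rectangular opening (x by z) and a uniform 26 mm border on every side. Frame depth is 19 mm along y. It is built from two vertical stiles running the full outside height and two horizontal rails spanning the gap between the stiles.

The picture frame is on top of the stool.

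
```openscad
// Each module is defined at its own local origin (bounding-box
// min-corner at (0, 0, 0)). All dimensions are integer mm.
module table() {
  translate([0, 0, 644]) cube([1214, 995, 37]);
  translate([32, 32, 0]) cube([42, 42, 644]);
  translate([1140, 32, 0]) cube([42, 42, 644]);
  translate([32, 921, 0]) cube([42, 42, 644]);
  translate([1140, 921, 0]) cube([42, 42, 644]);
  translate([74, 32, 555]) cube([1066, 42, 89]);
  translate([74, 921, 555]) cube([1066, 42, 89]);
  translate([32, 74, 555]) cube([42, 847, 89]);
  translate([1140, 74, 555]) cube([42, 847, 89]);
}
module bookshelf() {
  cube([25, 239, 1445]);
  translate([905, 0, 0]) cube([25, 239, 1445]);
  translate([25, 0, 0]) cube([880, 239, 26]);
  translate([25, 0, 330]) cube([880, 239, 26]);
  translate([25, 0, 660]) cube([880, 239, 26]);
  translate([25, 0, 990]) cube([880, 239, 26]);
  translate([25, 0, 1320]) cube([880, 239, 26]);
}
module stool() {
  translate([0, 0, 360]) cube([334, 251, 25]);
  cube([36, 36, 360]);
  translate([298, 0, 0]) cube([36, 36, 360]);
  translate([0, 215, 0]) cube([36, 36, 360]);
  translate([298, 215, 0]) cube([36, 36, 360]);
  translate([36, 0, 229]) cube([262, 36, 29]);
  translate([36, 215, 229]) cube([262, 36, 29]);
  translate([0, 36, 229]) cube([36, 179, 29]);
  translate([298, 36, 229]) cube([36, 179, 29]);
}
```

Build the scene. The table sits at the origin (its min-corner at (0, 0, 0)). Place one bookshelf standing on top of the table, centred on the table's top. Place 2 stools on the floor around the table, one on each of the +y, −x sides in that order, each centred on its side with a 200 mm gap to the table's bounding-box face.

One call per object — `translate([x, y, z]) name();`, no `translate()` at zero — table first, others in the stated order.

table();
translate([142, 378, 681]) bookshelf();
translate([440, 1195, 0]) stool();
translate([-534, 372, 0]) stool();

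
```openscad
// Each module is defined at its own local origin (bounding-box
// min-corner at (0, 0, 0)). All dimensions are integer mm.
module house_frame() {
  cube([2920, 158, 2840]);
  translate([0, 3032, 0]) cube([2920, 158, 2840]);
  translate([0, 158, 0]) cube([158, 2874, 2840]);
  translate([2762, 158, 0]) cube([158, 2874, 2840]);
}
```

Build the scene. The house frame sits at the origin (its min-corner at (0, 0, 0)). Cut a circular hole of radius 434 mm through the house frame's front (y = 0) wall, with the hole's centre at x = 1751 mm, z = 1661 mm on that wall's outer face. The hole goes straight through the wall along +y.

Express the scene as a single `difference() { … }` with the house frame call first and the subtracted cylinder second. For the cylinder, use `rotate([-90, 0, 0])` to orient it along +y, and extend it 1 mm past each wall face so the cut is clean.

difference() {
  house_frame();
  translate([1751, -1, 1661]) rotate([-90, 0, 0]) cylinder(h = 160, r = 434);
}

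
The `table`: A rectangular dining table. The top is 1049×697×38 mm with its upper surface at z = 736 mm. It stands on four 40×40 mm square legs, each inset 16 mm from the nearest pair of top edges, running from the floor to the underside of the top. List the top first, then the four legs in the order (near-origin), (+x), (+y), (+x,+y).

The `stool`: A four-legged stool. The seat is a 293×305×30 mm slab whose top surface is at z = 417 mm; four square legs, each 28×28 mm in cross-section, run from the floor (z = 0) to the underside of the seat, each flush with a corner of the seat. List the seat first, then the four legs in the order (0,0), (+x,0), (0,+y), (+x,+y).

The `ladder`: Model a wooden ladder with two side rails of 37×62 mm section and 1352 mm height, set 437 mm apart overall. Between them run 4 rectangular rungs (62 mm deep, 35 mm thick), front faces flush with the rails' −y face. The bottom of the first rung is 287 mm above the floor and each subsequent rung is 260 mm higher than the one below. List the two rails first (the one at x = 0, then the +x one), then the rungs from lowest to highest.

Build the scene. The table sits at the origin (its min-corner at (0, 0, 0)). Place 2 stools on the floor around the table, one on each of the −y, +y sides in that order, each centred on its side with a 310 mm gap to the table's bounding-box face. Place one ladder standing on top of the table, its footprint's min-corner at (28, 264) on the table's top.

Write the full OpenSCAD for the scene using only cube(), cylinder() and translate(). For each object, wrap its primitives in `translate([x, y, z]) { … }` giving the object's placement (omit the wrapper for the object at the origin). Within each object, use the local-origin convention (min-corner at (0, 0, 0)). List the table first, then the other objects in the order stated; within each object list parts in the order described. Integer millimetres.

translate([0, 0, 698]) cube([1049, 697, 38]);
translate([16, 16, 0]) cube([40, 40, 698]);
translate([993, 16, 0]) cube([40, 40, 698]);
translate([16, 641, 0]) cube([40, 40, 698]);
translate([993, 641, 0]) cube([40, 40, 698]);
translate([378, -615, 0]) {
  translate([0, 0, 387]) cube([293, 305, 30]);
  cube([28, 28, 387]);
  translate([265, 0, 0]) cube([28, 28, 387]);
  translate([0, 277, 0]) cube([28, 28, 387]);
  translate([265, 277, 0]) cube([28, 28, 387]);
}
translate([378, 1007, 0]) {
  translate([0, 0, 387]) cube([293, 305, 30]);
  cube([28, 28, 387]);
  translate([265, 0, 0]) cube([28, 28, 387]);
  translate([0, 277, 0]) cube([28, 28, 387]);
  translate([265, 277, 0]) cube([28, 28, 387]);
}
translate([28, 264, 736]) {
  cube([37, 62, 1352]);
  translate([400, 0, 0]) cube([37, 62, 1352]);
  translate([37, 0, 287]) cube([363, 62, 35]);
  translate([37, 0, 547]) cube([363, 62, 35]);
  translate([37, 0, 807]) cube([363, 62, 35]);
  translate([37, 0, 1067]) cube([363, 62, 35]);
}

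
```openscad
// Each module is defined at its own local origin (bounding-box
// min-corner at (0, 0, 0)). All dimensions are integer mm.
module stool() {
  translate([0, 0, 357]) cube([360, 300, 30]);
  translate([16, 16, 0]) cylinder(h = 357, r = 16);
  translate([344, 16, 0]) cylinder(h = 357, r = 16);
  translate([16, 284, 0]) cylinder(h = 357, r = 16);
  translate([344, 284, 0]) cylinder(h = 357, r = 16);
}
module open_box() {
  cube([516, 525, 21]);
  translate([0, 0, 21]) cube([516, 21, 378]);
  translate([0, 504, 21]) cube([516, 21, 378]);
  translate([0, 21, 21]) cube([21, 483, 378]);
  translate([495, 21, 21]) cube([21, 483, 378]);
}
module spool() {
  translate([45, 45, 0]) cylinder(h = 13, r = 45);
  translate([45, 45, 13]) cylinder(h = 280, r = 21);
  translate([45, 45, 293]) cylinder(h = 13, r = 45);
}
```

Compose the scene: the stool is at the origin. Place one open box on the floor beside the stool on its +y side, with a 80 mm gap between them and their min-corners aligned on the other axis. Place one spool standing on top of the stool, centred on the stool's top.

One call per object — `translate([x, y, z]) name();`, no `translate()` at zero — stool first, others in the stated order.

stool();
translate([0, 380, 0]) open_box();
translate([135, 105, 387]) spool();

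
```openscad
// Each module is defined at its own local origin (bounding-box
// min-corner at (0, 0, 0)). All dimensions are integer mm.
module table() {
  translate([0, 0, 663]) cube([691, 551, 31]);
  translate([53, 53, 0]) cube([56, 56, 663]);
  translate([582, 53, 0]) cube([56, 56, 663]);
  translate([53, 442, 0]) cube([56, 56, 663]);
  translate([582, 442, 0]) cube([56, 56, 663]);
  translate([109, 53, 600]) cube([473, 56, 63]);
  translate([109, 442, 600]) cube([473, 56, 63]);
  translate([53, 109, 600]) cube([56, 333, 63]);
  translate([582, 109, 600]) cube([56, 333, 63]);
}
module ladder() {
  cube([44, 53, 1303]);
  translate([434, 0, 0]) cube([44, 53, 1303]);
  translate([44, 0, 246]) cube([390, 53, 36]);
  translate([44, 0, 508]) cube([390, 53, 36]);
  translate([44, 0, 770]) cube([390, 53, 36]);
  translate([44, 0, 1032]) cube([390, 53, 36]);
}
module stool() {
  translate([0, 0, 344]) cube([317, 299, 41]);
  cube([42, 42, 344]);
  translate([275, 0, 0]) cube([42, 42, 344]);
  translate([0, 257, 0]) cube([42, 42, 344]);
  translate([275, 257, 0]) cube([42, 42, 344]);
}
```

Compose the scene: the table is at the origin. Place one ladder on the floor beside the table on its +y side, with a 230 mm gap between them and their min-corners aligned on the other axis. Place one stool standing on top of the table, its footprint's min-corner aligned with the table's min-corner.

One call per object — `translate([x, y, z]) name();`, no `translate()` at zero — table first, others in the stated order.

table();
translate([0, 781, 0]) ladder();
translate([0, 0, 694]) stool();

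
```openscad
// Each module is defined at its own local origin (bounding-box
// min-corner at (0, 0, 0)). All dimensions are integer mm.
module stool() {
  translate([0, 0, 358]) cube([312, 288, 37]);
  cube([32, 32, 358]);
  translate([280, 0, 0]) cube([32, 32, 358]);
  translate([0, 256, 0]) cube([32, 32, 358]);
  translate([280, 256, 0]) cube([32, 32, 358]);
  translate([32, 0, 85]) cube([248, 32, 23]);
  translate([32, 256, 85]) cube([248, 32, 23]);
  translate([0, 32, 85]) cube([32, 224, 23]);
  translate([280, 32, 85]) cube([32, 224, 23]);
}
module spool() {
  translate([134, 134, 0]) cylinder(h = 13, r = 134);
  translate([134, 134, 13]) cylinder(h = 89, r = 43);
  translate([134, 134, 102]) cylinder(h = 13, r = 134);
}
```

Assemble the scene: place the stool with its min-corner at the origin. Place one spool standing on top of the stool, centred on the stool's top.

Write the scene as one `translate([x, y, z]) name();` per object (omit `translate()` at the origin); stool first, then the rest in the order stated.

stool();
translate([22, 10, 395]) spool();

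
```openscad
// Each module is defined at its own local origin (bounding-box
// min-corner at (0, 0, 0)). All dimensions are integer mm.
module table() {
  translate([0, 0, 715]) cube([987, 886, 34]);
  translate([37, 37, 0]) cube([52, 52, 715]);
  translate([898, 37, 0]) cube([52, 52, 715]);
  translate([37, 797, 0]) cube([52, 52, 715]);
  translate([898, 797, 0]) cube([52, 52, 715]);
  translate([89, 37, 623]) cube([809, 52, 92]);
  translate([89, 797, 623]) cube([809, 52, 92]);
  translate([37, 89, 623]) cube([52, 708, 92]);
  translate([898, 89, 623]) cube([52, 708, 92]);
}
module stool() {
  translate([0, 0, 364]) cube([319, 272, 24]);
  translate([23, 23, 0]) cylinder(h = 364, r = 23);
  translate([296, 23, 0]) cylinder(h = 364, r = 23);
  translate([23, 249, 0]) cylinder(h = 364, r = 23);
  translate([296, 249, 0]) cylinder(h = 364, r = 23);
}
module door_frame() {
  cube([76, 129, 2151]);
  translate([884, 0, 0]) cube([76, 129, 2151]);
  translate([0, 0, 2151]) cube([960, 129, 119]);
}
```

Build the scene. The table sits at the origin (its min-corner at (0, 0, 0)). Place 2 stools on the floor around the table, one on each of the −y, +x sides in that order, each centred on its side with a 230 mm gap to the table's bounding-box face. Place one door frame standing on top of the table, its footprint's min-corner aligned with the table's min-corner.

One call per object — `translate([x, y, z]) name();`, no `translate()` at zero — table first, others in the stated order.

table();
translate([334, -502, 0]) stool();
translate([1217, 307, 0]) stool();
translate([0, 0, 749]) door_frame();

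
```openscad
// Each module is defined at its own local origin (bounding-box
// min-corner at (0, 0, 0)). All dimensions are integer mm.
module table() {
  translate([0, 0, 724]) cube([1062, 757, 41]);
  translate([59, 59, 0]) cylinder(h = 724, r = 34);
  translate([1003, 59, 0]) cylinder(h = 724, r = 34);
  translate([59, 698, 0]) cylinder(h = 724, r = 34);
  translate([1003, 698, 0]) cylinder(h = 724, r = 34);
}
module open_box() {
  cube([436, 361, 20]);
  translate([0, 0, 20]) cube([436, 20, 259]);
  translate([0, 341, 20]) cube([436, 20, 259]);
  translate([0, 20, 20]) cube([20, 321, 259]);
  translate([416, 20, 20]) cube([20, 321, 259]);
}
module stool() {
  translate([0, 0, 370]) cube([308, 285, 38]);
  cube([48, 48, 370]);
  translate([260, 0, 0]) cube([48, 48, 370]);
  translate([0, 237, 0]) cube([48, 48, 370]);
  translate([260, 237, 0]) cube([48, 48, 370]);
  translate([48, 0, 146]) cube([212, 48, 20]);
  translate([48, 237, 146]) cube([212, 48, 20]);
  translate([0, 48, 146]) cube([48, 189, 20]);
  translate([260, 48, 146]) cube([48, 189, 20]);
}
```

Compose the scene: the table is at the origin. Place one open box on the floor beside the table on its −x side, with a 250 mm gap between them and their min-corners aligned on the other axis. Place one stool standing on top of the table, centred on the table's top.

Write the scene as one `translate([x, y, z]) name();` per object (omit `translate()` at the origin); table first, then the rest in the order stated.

table();
translate([-686, 0, 0]) open_box();
translate([377, 236, 765]) stool();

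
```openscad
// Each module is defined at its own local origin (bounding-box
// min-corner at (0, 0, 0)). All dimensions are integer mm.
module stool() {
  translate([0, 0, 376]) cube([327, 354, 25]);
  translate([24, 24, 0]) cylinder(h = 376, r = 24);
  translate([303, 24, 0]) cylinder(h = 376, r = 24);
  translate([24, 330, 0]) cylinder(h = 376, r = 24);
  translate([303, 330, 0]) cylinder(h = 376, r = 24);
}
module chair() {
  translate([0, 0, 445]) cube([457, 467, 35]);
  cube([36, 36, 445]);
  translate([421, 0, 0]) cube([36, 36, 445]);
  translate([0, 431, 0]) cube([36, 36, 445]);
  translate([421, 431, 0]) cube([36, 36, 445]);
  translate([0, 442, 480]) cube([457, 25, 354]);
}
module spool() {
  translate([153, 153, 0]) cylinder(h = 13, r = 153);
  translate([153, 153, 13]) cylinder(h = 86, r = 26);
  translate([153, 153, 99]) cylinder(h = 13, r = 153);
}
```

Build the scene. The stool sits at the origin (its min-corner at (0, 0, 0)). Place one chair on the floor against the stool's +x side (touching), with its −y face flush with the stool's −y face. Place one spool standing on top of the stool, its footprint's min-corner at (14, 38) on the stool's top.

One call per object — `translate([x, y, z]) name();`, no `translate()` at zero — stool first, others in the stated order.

stool();
translate([327, 0, 0]) chair();
translate([14, 38, 401]) spool();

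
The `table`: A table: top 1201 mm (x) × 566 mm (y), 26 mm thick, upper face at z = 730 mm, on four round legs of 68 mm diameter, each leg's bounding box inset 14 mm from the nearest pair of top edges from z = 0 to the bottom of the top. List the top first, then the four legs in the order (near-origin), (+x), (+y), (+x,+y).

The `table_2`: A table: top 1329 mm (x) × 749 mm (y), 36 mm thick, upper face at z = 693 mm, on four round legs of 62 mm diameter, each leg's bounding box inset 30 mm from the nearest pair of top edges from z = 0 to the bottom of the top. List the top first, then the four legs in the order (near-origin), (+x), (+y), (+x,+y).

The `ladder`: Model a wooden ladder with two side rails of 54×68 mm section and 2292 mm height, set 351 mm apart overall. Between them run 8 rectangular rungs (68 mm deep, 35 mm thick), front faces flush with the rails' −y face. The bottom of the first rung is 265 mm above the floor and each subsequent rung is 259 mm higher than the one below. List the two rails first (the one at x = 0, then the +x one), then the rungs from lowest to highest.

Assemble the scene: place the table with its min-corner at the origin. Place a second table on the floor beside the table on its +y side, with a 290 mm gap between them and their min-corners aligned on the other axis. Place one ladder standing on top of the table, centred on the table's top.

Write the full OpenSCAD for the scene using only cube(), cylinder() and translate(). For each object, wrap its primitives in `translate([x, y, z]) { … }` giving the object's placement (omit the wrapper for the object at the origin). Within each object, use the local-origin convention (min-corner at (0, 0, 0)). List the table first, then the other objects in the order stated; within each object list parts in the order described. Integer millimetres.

translate([0, 0, 704]) cube([1201, 566, 26]);
translate([48, 48, 0]) cylinder(h = 704, r = 34);
translate([1153, 48, 0]) cylinder(h = 704, r = 34);
translate([48, 518, 0]) cylinder(h = 704, r = 34);
translate([1153, 518, 0]) cylinder(h = 704, r = 34);
translate([0, 856, 0]) {
  translate([0, 0, 657]) cube([1329, 749, 36]);
  translate([61, 61, 0]) cylinder(h = 657, r = 31);
  translate([1268, 61, 0]) cylinder(h = 657, r = 31);
  translate([61, 688, 0]) cylinder(h = 657, r = 31);
  translate([1268, 688, 0]) cylinder(h = 657, r = 31);
}
translate([425, 249, 730]) {
  cube([54, 68, 2292]);
  translate([297, 0, 0]) cube([54, 68, 2292]);
  translate([54, 0, 265]) cube([243, 68, 35]);
  translate([54, 0, 524]) cube([243, 68, 35]);
  translate([54, 0, 783]) cube([243, 68, 35]);
  translate([54, 0, 1042]) cube([243, 68, 35]);
  translate([54, 0, 1301]) cube([243, 68, 35]);
  translate([54, 0, 1560]) cube([243, 68, 35]);
  translate([54, 0, 1819]) cube([243, 68, 35]);
  translate([54, 0, 2078]) cube([243, 68, 35]);
}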